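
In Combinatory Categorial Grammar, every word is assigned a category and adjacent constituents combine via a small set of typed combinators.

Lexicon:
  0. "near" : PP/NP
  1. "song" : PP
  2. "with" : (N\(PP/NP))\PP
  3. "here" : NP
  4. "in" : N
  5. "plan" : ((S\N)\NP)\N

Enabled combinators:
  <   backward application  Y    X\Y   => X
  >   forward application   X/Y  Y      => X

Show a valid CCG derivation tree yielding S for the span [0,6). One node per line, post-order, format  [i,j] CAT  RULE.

[0,1] PP/NP  lex  "near"
[1,2] PP  lex  "song"
[2,3] (N\(PP/NP))\PP  lex  "with"
[1,3] N\(PP/NP)  <  k=2
[0,3] N  <  k=1
[3,4] NP  lex  "here"
[4,5] N  lex  "in"
[5,6] ((S\N)\NP)\N  lex  "plan"
[4,6] (S\N)\NP  <  k=5
[3,6] S\N  <  k=4
[0,6] S  <  k=3

[0,6] S   <
  [0,3] N   <
    [0,1] "near" : PP/NP
    [1,3] N\(PP/NP)   <
      [1,2] "song" : PP
      [2,3] "with" : (N\(PP/NP))\PP
  [3,6] S\N   <
    [3,4] "here" : NP
    [4,6] (S\N)\NP   <
      [4,5] "in" : N
      [5,6] "plan" : ((S\N)\NP)\N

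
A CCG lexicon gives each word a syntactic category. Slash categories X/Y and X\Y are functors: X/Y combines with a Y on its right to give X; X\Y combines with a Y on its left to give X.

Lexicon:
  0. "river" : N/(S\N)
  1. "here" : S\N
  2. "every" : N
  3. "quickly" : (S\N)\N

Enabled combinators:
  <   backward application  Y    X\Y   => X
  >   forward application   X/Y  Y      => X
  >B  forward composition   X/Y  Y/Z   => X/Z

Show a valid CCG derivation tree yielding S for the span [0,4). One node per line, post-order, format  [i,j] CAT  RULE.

[0,4] S   <
  [0,2] N   >
    [0,1] "river" : N/(S\N)
    [1,2] "here" : S\N
  [2,4] S\N   <
    [2,3] "every" : N
    [3,4] "quickly" : (S\N)\N

[0,1] N/(S\N)  lex  "river"
[1,2] S\N  lex  "here"
[0,2] N  >  k=1
[2,3] N  lex  "every"
[3,4] (S\N)\N  lex  "quickly"
[2,4] S\N  <  k=3
[0,4] S  <  k=2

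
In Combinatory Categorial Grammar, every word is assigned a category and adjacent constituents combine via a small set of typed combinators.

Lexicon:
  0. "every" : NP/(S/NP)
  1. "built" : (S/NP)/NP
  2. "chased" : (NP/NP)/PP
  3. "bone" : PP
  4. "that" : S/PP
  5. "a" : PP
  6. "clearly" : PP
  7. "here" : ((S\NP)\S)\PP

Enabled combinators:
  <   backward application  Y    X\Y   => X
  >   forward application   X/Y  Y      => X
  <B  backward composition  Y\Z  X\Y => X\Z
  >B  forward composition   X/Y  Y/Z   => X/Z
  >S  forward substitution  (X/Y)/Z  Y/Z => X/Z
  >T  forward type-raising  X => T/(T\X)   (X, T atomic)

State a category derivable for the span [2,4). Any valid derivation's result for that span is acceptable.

[0,8] S   <
  [0,4] NP   >
    [0,1] "every" : NP/(S/NP)
    [1,4] S/NP   >S
      [1,2] "built" : (S/NP)/NP
      [2,4] NP/NP   >
        [2,3] "chased" : (NP/NP)/PP
        [3,4] "bone" : PP
  [4,8] S\NP   <
    [4,6] S   >
      [4,5] "that" : S/PP
      [5,6] "a" : PP
    [6,8] (S\NP)\S   <
      [6,7] "clearly" : PP
      [7,8] "here" : ((S\NP)\S)\PP

NP/NP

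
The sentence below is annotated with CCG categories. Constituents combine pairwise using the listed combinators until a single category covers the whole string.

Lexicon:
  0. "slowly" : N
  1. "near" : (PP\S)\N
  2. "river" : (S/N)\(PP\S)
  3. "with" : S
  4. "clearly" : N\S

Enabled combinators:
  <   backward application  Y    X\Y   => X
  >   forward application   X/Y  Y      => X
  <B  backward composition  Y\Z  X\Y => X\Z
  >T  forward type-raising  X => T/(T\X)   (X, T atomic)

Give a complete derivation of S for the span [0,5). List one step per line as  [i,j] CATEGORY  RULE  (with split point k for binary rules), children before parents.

[0,5] S   >
  [0,3] S/N   <
    [0,2] PP\S   <
      [0,1] "slowly" : N
      [1,2] "near" : (PP\S)\N
    [2,3] "river" : (S/N)\(PP\S)
  [3,5] N   >
    [3,4] N/(N\S)   >T
      [3,4] "with" : S
    [4,5] "clearly" : N\S

[0,1] N  lex  "slowly"
[1,2] (PP\S)\N  lex  "near"
[0,2] PP\S  <  k=1
[2,3] (S/N)\(PP\S)  lex  "river"
[0,3] S/N  <  k=2
[3,4] S  lex  "with"
[3,4] N/(N\S)  >T
[4,5] N\S  lex  "clearly"
[3,5] N  >  k=4
[0,5] S  >  k=3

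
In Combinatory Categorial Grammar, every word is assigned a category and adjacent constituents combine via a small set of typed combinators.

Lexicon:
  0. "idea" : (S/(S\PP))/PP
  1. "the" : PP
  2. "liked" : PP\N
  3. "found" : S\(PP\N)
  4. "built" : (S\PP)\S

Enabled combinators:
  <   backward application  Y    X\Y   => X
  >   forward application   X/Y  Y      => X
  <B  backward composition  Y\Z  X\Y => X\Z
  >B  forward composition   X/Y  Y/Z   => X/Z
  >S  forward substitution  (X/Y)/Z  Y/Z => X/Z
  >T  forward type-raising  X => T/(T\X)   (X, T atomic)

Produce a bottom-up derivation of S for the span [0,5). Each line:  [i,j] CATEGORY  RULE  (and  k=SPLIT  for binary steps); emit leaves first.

[0,5] S   >
  [0,2] S/(S\PP)   >
    [0,1] "idea" : (S/(S\PP))/PP
    [1,2] "the" : PP
  [2,5] S\PP   <
    [2,4] S   <
      [2,3] "liked" : PP\N
      [3,4] "found" : S\(PP\N)
    [4,5] "built" : (S\PP)\S

[0,1] (S/(S\PP))/PP  lex  "idea"
[1,2] PP  lex  "the"
[0,2] S/(S\PP)  >  k=1
[2,3] PP\N  lex  "liked"
[3,4] S\(PP\N)  lex  "found"
[2,4] S  <  k=3
[4,5] (S\PP)\S  lex  "built"
[2,5] S\PP  <  k=4
[0,5] S  >  k=2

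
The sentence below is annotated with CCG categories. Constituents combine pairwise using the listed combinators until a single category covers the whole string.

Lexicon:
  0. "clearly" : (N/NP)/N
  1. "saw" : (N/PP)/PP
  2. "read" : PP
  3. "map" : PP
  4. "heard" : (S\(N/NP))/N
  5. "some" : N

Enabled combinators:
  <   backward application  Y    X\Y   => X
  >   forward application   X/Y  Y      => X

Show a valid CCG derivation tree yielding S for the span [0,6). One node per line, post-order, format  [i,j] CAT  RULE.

[0,1] (N/NP)/N  lex  "clearly"
[1,2] (N/PP)/PP  lex  "saw"
[2,3] PP  lex  "read"
[1,3] N/PP  >  k=2
[3,4] PP  lex  "map"
[1,4] N  >  k=3
[0,4] N/NP  >  k=1
[4,5] (S\(N/NP))/N  lex  "heard"
[5,6] N  lex  "some"
[4,6] S\(N/NP)  >  k=5
[0,6] S  <  k=4

[0,6] S   <
  [0,4] N/NP   >
    [0,1] "clearly" : (N/NP)/N
    [1,4] N   >
      [1,3] N/PP   >
        [1,2] "saw" : (N/PP)/PP
        [2,3] "read" : PP
      [3,4] "map" : PP
  [4,6] S\(N/NP)   >
    [4,5] "heard" : (S\(N/NP))/N
    [5,6] "some" : N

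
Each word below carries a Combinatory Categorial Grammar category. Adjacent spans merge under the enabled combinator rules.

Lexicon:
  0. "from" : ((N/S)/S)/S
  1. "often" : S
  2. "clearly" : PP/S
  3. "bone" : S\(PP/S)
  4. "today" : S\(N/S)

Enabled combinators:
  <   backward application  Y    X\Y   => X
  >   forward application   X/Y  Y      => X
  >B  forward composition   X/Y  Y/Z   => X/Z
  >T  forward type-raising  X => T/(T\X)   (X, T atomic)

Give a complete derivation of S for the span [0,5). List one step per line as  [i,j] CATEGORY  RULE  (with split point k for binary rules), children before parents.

[0,1] ((N/S)/S)/S  lex  "from"
[1,2] S  lex  "often"
[0,2] (N/S)/S  >  k=1
[2,3] PP/S  lex  "clearly"
[3,4] S\(PP/S)  lex  "bone"
[2,4] S  <  k=3
[0,4] N/S  >  k=2
[4,5] S\(N/S)  lex  "today"
[0,5] S  <  k=4

[0,5] S   <
  [0,4] N/S   >
    [0,2] (N/S)/S   >
      [0,1] "from" : ((N/S)/S)/S
      [1,2] "often" : S
    [2,4] S   <
      [2,3] "clearly" : PP/S
      [3,4] "bone" : S\(PP/S)
  [4,5] "today" : S\(N/S)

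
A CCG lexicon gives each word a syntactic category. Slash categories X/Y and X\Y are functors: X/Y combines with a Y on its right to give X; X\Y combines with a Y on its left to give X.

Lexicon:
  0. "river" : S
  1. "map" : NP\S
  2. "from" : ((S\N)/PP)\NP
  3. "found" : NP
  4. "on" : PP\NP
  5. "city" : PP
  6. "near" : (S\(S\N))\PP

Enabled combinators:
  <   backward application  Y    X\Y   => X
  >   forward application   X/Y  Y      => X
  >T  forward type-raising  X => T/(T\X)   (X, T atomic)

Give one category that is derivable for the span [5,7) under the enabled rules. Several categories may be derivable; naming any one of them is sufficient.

[0,7] S   <
  [0,5] S\N   >
    [0,3] (S\N)/PP   <
      [0,2] NP   >
        [0,1] NP/(NP\S)   >T
          [0,1] "river" : S
        [1,2] "map" : NP\S
      [2,3] "from" : ((S\N)/PP)\NP
    [3,5] PP   <
      [3,4] "found" : NP
      [4,5] "on" : PP\NP
  [5,7] S\(S\N)   <
    [5,6] "city" : PP
    [6,7] "near" : (S\(S\N))\PP

S\(S\N)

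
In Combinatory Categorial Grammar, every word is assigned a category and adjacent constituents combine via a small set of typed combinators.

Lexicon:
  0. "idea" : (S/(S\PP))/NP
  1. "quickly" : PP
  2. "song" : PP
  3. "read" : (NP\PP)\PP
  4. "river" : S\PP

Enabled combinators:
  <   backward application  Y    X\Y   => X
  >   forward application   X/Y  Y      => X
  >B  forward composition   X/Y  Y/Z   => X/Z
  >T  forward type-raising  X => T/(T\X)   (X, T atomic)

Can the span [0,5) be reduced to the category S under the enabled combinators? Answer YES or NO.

YES

[0,5] S   >
  [0,4] S/(S\PP)   >
    [0,1] "idea" : (S/(S\PP))/NP
    [1,4] NP   <
      [1,2] "quickly" : PP
      [2,4] NP\PP   <
        [2,3] "song" : PP
        [3,4] "read" : (NP\PP)\PP
  [4,5] "river" : S\PP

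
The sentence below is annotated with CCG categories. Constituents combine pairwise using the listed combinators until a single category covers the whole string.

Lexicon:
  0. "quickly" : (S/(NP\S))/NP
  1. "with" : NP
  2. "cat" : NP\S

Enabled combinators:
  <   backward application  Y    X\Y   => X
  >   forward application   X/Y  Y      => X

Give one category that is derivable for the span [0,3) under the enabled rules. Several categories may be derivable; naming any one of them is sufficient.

[0,3] S   >
  [0,2] S/(NP\S)   >
    [0,1] "quickly" : (S/(NP\S))/NP
    [1,2] "with" : NP
  [2,3] "cat" : NP\S

S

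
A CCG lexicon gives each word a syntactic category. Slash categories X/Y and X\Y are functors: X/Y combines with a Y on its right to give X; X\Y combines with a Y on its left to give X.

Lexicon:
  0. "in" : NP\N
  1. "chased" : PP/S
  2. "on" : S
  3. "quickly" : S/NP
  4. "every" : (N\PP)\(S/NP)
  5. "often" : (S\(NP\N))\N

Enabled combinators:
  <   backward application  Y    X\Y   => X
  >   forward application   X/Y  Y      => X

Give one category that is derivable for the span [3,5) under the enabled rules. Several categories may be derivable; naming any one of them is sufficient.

N\PP

[0,6] S   <
  [0,1] "in" : NP\N
  [1,6] S\(NP\N)   <
    [1,5] N   <
      [1,3] PP   >
        [1,2] "chased" : PP/S
        [2,3] "on" : S
      [3,5] N\PP   <
        [3,4] "quickly" : S/NP
        [4,5] "every" : (N\PP)\(S/NP)
    [5,6] "often" : (S\(NP\N))\N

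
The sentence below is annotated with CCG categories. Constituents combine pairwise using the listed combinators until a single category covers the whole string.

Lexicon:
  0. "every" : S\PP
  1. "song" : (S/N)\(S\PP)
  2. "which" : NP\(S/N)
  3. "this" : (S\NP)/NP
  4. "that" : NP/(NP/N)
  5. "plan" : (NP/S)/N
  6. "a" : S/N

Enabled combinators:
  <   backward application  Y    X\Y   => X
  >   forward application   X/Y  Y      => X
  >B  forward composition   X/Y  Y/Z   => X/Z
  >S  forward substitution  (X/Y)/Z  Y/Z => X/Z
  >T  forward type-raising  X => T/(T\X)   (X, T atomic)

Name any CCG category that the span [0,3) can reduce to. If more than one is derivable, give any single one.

NP

[0,7] S   <
  [0,3] NP   <
    [0,2] S/N   <
      [0,1] "every" : S\PP
      [1,2] "song" : (S/N)\(S\PP)
    [2,3] "which" : NP\(S/N)
  [3,7] S\NP   >
    [3,4] "this" : (S\NP)/NP
    [4,7] NP   >
      [4,5] "that" : NP/(NP/N)
      [5,7] NP/N   >S
        [5,6] "plan" : (NP/S)/N
        [6,7] "a" : S/N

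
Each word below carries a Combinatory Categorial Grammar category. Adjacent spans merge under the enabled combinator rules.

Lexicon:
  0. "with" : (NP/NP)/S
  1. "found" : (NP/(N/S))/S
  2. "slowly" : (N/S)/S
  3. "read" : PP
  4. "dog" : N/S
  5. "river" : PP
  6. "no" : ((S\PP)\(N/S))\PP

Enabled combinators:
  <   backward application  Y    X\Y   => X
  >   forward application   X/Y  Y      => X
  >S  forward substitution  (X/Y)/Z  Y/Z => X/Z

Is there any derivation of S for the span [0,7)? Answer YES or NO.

(NP/NP)/S (NP/(N/S))/S (N/S)/S PP N/S PP ((S\PP)\(N/S))\PP
CKY chart[0,7] = {NP}; S ∉ chart

NO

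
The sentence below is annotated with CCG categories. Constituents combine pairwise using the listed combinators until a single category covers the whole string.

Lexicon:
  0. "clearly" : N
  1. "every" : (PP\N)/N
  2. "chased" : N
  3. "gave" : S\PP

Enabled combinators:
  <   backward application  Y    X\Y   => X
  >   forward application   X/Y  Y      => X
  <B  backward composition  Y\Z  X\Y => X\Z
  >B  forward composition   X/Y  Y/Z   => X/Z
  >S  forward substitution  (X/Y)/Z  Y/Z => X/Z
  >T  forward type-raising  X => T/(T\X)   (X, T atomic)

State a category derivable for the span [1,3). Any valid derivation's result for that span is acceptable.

PP\N

[0,4] S   <
  [0,1] "clearly" : N
  [1,4] S\N   <B
    [1,3] PP\N   >
      [1,2] "every" : (PP\N)/N
      [2,3] "chased" : N
    [3,4] "gave" : S\PP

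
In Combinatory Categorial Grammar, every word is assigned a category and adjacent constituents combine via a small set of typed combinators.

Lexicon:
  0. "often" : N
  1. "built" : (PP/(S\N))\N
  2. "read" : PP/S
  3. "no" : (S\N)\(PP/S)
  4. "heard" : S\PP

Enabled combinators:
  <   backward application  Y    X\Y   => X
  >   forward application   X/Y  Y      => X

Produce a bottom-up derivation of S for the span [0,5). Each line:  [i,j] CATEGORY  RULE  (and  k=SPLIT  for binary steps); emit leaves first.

[0,1] N  lex  "often"
[1,2] (PP/(S\N))\N  lex  "built"
[0,2] PP/(S\N)  <  k=1
[2,3] PP/S  lex  "read"
[3,4] (S\N)\(PP/S)  lex  "no"
[2,4] S\N  <  k=3
[0,4] PP  >  k=2
[4,5] S\PP  lex  "heard"
[0,5] S  <  k=4

[0,5] S   <
  [0,4] PP   >
    [0,2] PP/(S\N)   <
      [0,1] "often" : N
      [1,2] "built" : (PP/(S\N))\N
    [2,4] S\N   <
      [2,3] "read" : PP/S
      [3,4] "no" : (S\N)\(PP/S)
  [4,5] "heard" : S\PP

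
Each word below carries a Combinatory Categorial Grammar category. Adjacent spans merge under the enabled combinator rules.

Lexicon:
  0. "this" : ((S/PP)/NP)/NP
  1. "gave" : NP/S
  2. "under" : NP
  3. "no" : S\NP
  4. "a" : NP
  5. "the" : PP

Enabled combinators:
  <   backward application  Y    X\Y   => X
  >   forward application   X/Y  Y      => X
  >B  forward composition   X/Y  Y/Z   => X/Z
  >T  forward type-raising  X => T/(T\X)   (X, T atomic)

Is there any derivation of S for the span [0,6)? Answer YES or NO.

YES

[0,6] S   >
  [0,5] S/PP   >
    [0,4] (S/PP)/NP   >
      [0,1] "this" : ((S/PP)/NP)/NP
      [1,4] NP   >
        [1,2] "gave" : NP/S
        [2,4] S   >
          [2,3] S/(S\NP)   >T
            [2,3] "under" : NP
          [3,4] "no" : S\NP
    [4,5] "a" : NP
  [5,6] "the" : PP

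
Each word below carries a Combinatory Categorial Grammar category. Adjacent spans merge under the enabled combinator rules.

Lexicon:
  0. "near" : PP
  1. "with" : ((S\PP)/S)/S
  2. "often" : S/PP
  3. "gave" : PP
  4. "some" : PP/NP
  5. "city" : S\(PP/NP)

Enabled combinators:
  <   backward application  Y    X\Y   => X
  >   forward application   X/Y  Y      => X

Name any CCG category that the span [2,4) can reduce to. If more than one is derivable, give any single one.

[0,6] S   <
  [0,1] "near" : PP
  [1,6] S\PP   >
    [1,4] (S\PP)/S   >
      [1,2] "with" : ((S\PP)/S)/S
      [2,4] S   >
        [2,3] "often" : S/PP
        [3,4] "gave" : PP
    [4,6] S   <
      [4,5] "some" : PP/NP
      [5,6] "city" : S\(PP/NP)

S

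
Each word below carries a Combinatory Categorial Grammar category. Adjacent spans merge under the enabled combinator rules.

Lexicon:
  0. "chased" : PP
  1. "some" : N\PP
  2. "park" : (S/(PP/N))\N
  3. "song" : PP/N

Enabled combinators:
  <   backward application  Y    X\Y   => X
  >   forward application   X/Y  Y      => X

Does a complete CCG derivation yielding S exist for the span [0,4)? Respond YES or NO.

[0,4] S   >
  [0,3] S/(PP/N)   <
    [0,2] N   <
      [0,1] "chased" : PP
      [1,2] "some" : N\PP
    [2,3] "park" : (S/(PP/N))\N
  [3,4] "song" : PP/N

YES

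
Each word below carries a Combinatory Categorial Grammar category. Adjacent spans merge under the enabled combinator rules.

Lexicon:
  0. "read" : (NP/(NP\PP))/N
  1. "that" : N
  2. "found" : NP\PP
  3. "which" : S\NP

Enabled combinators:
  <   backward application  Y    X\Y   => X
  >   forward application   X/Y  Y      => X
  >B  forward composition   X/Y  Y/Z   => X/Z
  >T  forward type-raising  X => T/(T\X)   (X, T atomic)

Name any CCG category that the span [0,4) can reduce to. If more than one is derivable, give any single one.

S

[0,4] S   <
  [0,3] NP   >
    [0,2] NP/(NP\PP)   >
      [0,1] "read" : (NP/(NP\PP))/N
      [1,2] "that" : N
    [2,3] "found" : NP\PP
  [3,4] "which" : S\NP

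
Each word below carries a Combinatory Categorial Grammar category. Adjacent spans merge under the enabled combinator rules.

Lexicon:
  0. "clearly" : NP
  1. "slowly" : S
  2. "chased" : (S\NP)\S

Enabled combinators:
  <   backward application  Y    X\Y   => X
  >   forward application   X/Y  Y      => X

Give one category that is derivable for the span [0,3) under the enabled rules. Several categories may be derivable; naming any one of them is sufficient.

[0,3] S   <
  [0,1] "clearly" : NP
  [1,3] S\NP   <
    [1,2] "slowly" : S
    [2,3] "chased" : (S\NP)\S

S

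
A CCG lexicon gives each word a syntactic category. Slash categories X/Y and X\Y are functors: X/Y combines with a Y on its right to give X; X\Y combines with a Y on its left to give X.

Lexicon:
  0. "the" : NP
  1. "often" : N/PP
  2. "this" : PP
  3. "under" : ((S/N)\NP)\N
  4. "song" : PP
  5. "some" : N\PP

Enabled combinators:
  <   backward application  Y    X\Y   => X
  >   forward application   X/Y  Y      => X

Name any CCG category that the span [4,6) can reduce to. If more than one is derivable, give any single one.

[0,6] S   >
  [0,4] S/N   <
    [0,1] "the" : NP
    [1,4] (S/N)\NP   <
      [1,3] N   >
        [1,2] "often" : N/PP
        [2,3] "this" : PP
      [3,4] "under" : ((S/N)\NP)\N
  [4,6] N   <
    [4,5] "song" : PP
    [5,6] "some" : N\PP

N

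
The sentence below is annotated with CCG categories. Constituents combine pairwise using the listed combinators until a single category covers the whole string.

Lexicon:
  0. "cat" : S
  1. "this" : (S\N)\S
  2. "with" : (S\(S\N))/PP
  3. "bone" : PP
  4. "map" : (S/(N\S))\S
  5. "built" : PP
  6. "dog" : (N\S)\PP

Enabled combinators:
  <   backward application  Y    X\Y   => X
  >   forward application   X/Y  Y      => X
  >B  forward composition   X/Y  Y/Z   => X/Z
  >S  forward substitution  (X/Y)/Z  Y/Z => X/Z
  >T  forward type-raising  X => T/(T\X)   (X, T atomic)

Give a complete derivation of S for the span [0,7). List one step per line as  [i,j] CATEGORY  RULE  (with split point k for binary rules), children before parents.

[0,7] S   >
  [0,5] S/(N\S)   <
    [0,4] S   <
      [0,2] S\N   <
        [0,1] "cat" : S
        [1,2] "this" : (S\N)\S
      [2,4] S\(S\N)   >
        [2,3] "with" : (S\(S\N))/PP
        [3,4] "bone" : PP
    [4,5] "map" : (S/(N\S))\S
  [5,7] N\S   <
    [5,6] "built" : PP
    [6,7] "dog" : (N\S)\PP

[0,1] S  lex  "cat"
[1,2] (S\N)\S  lex  "this"
[0,2] S\N  <  k=1
[2,3] (S\(S\N))/PP  lex  "with"
[3,4] PP  lex  "bone"
[2,4] S\(S\N)  >  k=3
[0,4] S  <  k=2
[4,5] (S/(N\S))\S  lex  "map"
[0,5] S/(N\S)  <  k=4
[5,6] PP  lex  "built"
[6,7] (N\S)\PP  lex  "dog"
[5,7] N\S  <  k=6
[0,7] S  >  k=5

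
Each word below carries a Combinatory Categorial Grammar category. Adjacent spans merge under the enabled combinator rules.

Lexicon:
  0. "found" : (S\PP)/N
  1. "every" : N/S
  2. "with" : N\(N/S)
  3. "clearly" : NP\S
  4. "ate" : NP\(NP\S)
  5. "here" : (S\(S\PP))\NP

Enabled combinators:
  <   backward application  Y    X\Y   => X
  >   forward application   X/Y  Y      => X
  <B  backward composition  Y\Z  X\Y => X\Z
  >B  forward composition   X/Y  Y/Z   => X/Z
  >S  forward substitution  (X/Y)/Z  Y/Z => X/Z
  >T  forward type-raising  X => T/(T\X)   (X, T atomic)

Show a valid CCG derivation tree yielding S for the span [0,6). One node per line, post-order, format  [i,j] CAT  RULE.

[0,1] (S\PP)/N  lex  "found"
[1,2] N/S  lex  "every"
[2,3] N\(N/S)  lex  "with"
[1,3] N  <  k=2
[0,3] S\PP  >  k=1
[3,4] NP\S  lex  "clearly"
[4,5] NP\(NP\S)  lex  "ate"
[3,5] NP  <  k=4
[5,6] (S\(S\PP))\NP  lex  "here"
[3,6] S\(S\PP)  <  k=5
[0,6] S  <  k=3

[0,6] S   <
  [0,3] S\PP   >
    [0,1] "found" : (S\PP)/N
    [1,3] N   <
      [1,2] "every" : N/S
      [2,3] "with" : N\(N/S)
  [3,6] S\(S\PP)   <
    [3,5] NP   <
      [3,4] "clearly" : NP\S
      [4,5] "ate" : NP\(NP\S)
    [5,6] "here" : (S\(S\PP))\NP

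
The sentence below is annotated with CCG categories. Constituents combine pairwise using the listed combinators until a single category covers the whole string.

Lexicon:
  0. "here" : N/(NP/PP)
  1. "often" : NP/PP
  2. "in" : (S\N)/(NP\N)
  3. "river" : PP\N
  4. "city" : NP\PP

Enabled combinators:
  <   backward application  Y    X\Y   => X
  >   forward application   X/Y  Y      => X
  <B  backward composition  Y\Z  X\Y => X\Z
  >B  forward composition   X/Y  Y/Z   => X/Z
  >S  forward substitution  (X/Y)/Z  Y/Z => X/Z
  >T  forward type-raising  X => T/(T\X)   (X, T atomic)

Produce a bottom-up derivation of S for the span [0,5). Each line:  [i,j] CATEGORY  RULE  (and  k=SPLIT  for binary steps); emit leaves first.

[0,5] S   <
  [0,2] N   >
    [0,1] "here" : N/(NP/PP)
    [1,2] "often" : NP/PP
  [2,5] S\N   >
    [2,3] "in" : (S\N)/(NP\N)
    [3,5] NP\N   <B
      [3,4] "river" : PP\N
      [4,5] "city" : NP\PP

[0,1] N/(NP/PP)  lex  "here"
[1,2] NP/PP  lex  "often"
[0,2] N  >  k=1
[2,3] (S\N)/(NP\N)  lex  "in"
[3,4] PP\N  lex  "river"
[4,5] NP\PP  lex  "city"
[3,5] NP\N  <B  k=4
[2,5] S\N  >  k=3
[0,5] S  <  k=2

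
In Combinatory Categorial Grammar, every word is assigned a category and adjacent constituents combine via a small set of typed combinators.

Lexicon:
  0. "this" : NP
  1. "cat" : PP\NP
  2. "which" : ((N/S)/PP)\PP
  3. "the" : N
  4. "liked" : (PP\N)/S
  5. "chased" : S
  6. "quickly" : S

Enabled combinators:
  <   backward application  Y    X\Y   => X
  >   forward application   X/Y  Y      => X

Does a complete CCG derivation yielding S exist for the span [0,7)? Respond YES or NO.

NP PP\NP ((N/S)/PP)\PP N (PP\N)/S S S
CKY chart[0,7] = {N}; S ∉ chart

NO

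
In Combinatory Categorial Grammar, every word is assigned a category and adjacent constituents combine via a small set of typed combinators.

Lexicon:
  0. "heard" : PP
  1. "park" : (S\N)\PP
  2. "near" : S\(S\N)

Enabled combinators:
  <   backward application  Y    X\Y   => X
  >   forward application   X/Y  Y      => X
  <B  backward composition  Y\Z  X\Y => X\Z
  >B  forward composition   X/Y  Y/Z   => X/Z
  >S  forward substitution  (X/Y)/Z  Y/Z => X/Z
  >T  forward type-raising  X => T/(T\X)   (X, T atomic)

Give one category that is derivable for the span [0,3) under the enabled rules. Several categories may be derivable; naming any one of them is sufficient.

S

[0,3] S   <
  [0,1] "heard" : PP
  [1,3] S\PP   <B
    [1,2] "park" : (S\N)\PP
    [2,3] "near" : S\(S\N)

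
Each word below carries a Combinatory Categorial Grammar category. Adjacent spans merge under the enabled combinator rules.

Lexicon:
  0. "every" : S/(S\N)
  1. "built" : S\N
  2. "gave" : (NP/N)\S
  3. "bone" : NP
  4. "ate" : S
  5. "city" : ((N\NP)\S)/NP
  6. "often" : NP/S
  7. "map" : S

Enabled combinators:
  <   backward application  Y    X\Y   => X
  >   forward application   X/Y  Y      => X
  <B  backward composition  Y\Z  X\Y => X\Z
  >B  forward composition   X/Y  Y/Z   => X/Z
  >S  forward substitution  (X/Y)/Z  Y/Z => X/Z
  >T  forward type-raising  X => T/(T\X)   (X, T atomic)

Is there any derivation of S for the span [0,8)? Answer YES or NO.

S/(S\N) S\N (NP/N)\S NP S ((N\NP)\S)/NP NP/S S
CKY chart[0,8] = {N/(N\NP), NP, NP/(NP\NP), NP/(N\N), PP/(PP\NP), S/(S\NP)}; S ∉ chart

NO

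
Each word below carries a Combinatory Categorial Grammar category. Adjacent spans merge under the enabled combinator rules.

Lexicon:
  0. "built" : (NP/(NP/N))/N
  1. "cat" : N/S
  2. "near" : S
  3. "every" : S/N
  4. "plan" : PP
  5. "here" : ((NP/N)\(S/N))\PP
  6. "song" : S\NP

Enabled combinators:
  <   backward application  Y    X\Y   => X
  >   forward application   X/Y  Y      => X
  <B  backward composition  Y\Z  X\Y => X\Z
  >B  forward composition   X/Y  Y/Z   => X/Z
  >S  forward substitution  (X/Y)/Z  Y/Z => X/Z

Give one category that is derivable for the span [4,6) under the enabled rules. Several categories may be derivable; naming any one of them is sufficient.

[0,7] S   <
  [0,6] NP   >
    [0,3] NP/(NP/N)   >
      [0,1] "built" : (NP/(NP/N))/N
      [1,3] N   >
        [1,2] "cat" : N/S
        [2,3] "near" : S
    [3,6] NP/N   <
      [3,4] "every" : S/N
      [4,6] (NP/N)\(S/N)   <
        [4,5] "plan" : PP
        [5,6] "here" : ((NP/N)\(S/N))\PP
  [6,7] "song" : S\NP

(NP/N)\(S/N)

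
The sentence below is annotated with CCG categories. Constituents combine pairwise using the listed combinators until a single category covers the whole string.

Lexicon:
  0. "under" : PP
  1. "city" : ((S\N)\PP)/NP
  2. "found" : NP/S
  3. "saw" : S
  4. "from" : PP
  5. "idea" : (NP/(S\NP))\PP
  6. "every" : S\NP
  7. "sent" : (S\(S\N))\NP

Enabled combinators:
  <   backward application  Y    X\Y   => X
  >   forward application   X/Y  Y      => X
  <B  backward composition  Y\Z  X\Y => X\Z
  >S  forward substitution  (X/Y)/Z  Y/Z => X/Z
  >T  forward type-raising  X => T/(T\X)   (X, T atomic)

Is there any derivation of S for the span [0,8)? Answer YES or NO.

YES

[0,8] S   <
  [0,4] S\N   <
    [0,1] "under" : PP
    [1,4] (S\N)\PP   >
      [1,2] "city" : ((S\N)\PP)/NP
      [2,4] NP   >
        [2,3] "found" : NP/S
        [3,4] "saw" : S
  [4,8] S\(S\N)   <
    [4,7] NP   >
      [4,6] NP/(S\NP)   <
        [4,5] "from" : PP
        [5,6] "idea" : (NP/(S\NP))\PP
      [6,7] "every" : S\NP
    [7,8] "sent" : (S\(S\N))\NP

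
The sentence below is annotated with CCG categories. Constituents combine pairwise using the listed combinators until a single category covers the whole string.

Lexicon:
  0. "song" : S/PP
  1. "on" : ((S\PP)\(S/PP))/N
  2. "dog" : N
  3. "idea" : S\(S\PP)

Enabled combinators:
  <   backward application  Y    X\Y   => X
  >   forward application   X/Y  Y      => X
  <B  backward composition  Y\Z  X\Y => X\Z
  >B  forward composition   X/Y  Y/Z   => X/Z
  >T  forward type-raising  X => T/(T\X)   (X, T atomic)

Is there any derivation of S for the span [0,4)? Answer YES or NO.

YES

[0,4] S   <
  [0,3] S\PP   <
    [0,1] "song" : S/PP
    [1,3] (S\PP)\(S/PP)   >
      [1,2] "on" : ((S\PP)\(S/PP))/N
      [2,3] "dog" : N
  [3,4] "idea" : S\(S\PP)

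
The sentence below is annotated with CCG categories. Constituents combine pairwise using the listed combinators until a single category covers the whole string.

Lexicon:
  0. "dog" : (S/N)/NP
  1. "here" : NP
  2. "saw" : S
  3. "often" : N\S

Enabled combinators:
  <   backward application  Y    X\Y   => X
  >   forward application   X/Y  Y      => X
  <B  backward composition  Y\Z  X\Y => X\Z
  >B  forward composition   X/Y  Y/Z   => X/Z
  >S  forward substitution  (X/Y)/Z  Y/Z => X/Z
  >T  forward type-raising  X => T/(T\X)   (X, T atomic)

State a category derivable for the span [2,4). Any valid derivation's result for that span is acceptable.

[0,4] S   >
  [0,2] S/N   >
    [0,1] "dog" : (S/N)/NP
    [1,2] "here" : NP
  [2,4] N   <
    [2,3] "saw" : S
    [3,4] "often" : N\S

N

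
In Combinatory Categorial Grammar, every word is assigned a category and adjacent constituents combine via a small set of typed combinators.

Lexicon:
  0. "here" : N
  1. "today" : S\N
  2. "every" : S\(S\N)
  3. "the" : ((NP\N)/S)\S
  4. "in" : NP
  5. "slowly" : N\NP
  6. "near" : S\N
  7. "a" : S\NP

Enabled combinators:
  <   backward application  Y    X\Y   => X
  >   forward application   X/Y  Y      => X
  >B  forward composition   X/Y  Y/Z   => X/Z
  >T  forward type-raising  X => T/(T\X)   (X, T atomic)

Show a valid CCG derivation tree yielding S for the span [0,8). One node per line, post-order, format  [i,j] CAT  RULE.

[0,1] N  lex  "here"
[1,2] S\N  lex  "today"
[2,3] S\(S\N)  lex  "every"
[1,3] S  <  k=2
[3,4] ((NP\N)/S)\S  lex  "the"
[1,4] (NP\N)/S  <  k=3
[4,5] NP  lex  "in"
[5,6] N\NP  lex  "slowly"
[4,6] N  <  k=5
[6,7] S\N  lex  "near"
[4,7] S  <  k=6
[1,7] NP\N  >  k=4
[0,7] NP  <  k=1
[7,8] S\NP  lex  "a"
[0,8] S  <  k=7

[0,8] S   <
  [0,7] NP   <
    [0,1] "here" : N
    [1,7] NP\N   >
      [1,4] (NP\N)/S   <
        [1,3] S   <
          [1,2] "today" : S\N
          [2,3] "every" : S\(S\N)
        [3,4] "the" : ((NP\N)/S)\S
      [4,7] S   <
        [4,6] N   <
          [4,5] "in" : NP
          [5,6] "slowly" : N\NP
        [6,7] "near" : S\N
  [7,8] "a" : S\NP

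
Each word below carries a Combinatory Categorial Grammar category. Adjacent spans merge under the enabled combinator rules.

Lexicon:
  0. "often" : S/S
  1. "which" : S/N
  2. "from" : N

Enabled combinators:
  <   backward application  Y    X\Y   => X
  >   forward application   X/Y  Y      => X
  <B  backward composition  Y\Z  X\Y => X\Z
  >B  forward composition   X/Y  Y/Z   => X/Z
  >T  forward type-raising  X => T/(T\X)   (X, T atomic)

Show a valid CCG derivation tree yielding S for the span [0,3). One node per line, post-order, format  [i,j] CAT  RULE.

[0,1] S/S  lex  "often"
[1,2] S/N  lex  "which"
[0,2] S/N  >B  k=1
[2,3] N  lex  "from"
[0,3] S  >  k=2

[0,3] S   >
  [0,2] S/N   >B
    [0,1] "often" : S/S
    [1,2] "which" : S/N
  [2,3] "from" : N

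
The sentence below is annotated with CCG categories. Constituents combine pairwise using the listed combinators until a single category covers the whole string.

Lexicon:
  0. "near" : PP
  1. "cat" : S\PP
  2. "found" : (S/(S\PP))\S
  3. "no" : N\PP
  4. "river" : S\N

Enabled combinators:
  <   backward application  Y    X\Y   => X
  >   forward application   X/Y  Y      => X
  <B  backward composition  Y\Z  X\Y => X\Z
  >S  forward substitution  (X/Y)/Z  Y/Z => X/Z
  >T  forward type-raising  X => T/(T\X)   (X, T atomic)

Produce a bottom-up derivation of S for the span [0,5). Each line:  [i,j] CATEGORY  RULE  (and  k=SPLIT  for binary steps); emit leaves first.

[0,1] PP  lex  "near"
[0,1] S/(S\PP)  >T
[1,2] S\PP  lex  "cat"
[0,2] S  >  k=1
[2,3] (S/(S\PP))\S  lex  "found"
[0,3] S/(S\PP)  <  k=2
[3,4] N\PP  lex  "no"
[4,5] S\N  lex  "river"
[3,5] S\PP  <B  k=4
[0,5] S  >  k=3

[0,5] S   >
  [0,3] S/(S\PP)   <
    [0,2] S   >
      [0,1] S/(S\PP)   >T
        [0,1] "near" : PP
      [1,2] "cat" : S\PP
    [2,3] "found" : (S/(S\PP))\S
  [3,5] S\PP   <B
    [3,4] "no" : N\PP
    [4,5] "river" : S\N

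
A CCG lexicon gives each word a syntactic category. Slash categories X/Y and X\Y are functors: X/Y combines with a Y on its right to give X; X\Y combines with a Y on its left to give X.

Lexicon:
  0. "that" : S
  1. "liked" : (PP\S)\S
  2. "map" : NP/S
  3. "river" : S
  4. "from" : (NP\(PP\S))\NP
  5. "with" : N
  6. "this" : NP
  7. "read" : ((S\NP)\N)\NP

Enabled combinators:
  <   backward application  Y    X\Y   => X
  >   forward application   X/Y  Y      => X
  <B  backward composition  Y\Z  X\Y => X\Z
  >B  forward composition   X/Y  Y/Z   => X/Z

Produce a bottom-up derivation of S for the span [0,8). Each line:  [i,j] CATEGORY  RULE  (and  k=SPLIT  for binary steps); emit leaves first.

[0,8] S   <
  [0,5] NP   <
    [0,2] PP\S   <
      [0,1] "that" : S
      [1,2] "liked" : (PP\S)\S
    [2,5] NP\(PP\S)   <
      [2,4] NP   >
        [2,3] "map" : NP/S
        [3,4] "river" : S
      [4,5] "from" : (NP\(PP\S))\NP
  [5,8] S\NP   <
    [5,6] "with" : N
    [6,8] (S\NP)\N   <
      [6,7] "this" : NP
      [7,8] "read" : ((S\NP)\N)\NP

[0,1] S  lex  "that"
[1,2] (PP\S)\S  lex  "liked"
[0,2] PP\S  <  k=1
[2,3] NP/S  lex  "map"
[3,4] S  lex  "river"
[2,4] NP  >  k=3
[4,5] (NP\(PP\S))\NP  lex  "from"
[2,5] NP\(PP\S)  <  k=4
[0,5] NP  <  k=2
[5,6] N  lex  "with"
[6,7] NP  lex  "this"
[7,8] ((S\NP)\N)\NP  lex  "read"
[6,8] (S\NP)\N  <  k=7
[5,8] S\NP  <  k=6
[0,8] S  <  k=5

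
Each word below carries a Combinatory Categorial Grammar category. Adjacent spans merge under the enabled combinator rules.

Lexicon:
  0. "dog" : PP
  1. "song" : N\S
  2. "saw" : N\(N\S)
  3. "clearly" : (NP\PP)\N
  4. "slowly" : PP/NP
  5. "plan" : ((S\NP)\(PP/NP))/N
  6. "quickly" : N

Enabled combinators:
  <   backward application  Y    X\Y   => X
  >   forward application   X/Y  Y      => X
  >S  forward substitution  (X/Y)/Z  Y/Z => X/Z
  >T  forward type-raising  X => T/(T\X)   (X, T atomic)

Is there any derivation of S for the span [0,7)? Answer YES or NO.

[0,7] S   <
  [0,4] NP   >
    [0,1] NP/(NP\PP)   >T
      [0,1] "dog" : PP
    [1,4] NP\PP   <
      [1,3] N   <
        [1,2] "song" : N\S
        [2,3] "saw" : N\(N\S)
      [3,4] "clearly" : (NP\PP)\N
  [4,7] S\NP   <
    [4,5] "slowly" : PP/NP
    [5,7] (S\NP)\(PP/NP)   >
      [5,6] "plan" : ((S\NP)\(PP/NP))/N
      [6,7] "quickly" : N

YES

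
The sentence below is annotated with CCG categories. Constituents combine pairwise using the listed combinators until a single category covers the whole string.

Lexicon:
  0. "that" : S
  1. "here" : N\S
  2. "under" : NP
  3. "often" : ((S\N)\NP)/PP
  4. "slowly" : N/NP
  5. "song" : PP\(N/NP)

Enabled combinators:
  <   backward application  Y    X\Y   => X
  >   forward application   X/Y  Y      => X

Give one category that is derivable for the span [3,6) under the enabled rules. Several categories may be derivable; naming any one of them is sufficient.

[0,6] S   <
  [0,2] N   <
    [0,1] "that" : S
    [1,2] "here" : N\S
  [2,6] S\N   <
    [2,3] "under" : NP
    [3,6] (S\N)\NP   >
      [3,4] "often" : ((S\N)\NP)/PP
      [4,6] PP   <
        [4,5] "slowly" : N/NP
        [5,6] "song" : PP\(N/NP)

(S\N)\NP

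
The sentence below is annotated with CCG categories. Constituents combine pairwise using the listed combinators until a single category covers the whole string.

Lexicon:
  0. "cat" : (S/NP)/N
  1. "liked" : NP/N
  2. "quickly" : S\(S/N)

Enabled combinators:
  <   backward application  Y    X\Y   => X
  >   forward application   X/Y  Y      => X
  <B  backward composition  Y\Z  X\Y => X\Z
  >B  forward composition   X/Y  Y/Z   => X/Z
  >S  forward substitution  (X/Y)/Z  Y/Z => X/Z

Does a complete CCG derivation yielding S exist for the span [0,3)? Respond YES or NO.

[0,3] S   <
  [0,2] S/N   >S
    [0,1] "cat" : (S/NP)/N
    [1,2] "liked" : NP/N
  [2,3] "quickly" : S\(S/N)

YES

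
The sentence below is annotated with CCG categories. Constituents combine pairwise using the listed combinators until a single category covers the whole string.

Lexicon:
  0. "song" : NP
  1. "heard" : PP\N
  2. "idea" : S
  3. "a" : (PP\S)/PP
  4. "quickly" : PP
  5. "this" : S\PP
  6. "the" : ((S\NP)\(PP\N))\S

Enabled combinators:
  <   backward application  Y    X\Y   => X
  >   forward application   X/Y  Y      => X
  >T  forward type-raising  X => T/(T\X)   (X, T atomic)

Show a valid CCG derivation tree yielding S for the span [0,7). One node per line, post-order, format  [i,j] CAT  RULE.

[0,7] S   <
  [0,1] "song" : NP
  [1,7] S\NP   <
    [1,2] "heard" : PP\N
    [2,7] (S\NP)\(PP\N)   <
      [2,6] S   <
        [2,5] PP   <
          [2,3] "idea" : S
          [3,5] PP\S   >
            [3,4] "a" : (PP\S)/PP
            [4,5] "quickly" : PP
        [5,6] "this" : S\PP
      [6,7] "the" : ((S\NP)\(PP\N))\S

[0,1] NP  lex  "song"
[1,2] PP\N  lex  "heard"
[2,3] S  lex  "idea"
[3,4] (PP\S)/PP  lex  "a"
[4,5] PP  lex  "quickly"
[3,5] PP\S  >  k=4
[2,5] PP  <  k=3
[5,6] S\PP  lex  "this"
[2,6] S  <  k=5
[6,7] ((S\NP)\(PP\N))\S  lex  "the"
[2,7] (S\NP)\(PP\N)  <  k=6
[1,7] S\NP  <  k=2
[0,7] S  <  k=1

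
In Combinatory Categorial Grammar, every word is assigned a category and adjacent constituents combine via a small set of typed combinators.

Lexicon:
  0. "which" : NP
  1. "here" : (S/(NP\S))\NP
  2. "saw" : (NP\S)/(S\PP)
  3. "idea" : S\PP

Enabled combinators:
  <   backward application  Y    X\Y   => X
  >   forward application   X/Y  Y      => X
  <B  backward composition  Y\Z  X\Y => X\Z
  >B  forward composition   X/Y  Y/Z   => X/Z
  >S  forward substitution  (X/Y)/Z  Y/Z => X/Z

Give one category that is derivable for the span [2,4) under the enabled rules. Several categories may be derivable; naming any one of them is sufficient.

NP\S

[0,4] S   >
  [0,2] S/(NP\S)   <
    [0,1] "which" : NP
    [1,2] "here" : (S/(NP\S))\NP
  [2,4] NP\S   >
    [2,3] "saw" : (NP\S)/(S\PP)
    [3,4] "idea" : S\PP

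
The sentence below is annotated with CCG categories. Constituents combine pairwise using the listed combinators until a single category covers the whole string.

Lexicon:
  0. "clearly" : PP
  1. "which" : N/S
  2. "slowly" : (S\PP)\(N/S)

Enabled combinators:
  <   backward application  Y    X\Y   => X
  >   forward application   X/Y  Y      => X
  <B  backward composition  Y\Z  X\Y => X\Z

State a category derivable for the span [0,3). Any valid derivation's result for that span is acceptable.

[0,3] S   <
  [0,1] "clearly" : PP
  [1,3] S\PP   <
    [1,2] "which" : N/S
    [2,3] "slowly" : (S\PP)\(N/S)

S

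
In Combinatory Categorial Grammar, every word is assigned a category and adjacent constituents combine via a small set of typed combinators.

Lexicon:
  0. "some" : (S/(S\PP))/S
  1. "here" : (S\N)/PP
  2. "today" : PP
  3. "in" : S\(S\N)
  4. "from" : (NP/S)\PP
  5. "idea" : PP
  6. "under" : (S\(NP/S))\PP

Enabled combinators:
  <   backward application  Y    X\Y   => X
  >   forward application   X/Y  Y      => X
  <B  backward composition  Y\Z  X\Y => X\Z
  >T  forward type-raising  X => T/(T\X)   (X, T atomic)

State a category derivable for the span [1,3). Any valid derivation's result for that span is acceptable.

[0,7] S   >
  [0,4] S/(S\PP)   >
    [0,1] "some" : (S/(S\PP))/S
    [1,4] S   <
      [1,3] S\N   >
        [1,2] "here" : (S\N)/PP
        [2,3] "today" : PP
      [3,4] "in" : S\(S\N)
  [4,7] S\PP   <B
    [4,5] "from" : (NP/S)\PP
    [5,7] S\(NP/S)   <
      [5,6] "idea" : PP
      [6,7] "under" : (S\(NP/S))\PP

S\N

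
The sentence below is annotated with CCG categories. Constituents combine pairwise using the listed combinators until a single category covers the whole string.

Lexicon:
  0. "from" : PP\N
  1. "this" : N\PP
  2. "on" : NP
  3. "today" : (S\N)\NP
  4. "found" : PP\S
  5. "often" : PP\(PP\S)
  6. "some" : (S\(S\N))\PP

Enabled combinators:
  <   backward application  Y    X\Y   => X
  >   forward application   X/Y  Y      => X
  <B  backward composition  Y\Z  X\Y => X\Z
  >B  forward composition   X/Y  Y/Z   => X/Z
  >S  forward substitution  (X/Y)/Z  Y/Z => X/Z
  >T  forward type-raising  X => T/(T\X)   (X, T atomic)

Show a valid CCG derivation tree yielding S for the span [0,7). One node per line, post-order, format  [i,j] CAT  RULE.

[0,1] PP\N  lex  "from"
[1,2] N\PP  lex  "this"
[2,3] NP  lex  "on"
[3,4] (S\N)\NP  lex  "today"
[2,4] S\N  <  k=3
[1,4] S\PP  <B  k=2
[0,4] S\N  <B  k=1
[4,5] PP\S  lex  "found"
[5,6] PP\(PP\S)  lex  "often"
[4,6] PP  <  k=5
[6,7] (S\(S\N))\PP  lex  "some"
[4,7] S\(S\N)  <  k=6
[0,7] S  <  k=4

[0,7] S   <
  [0,4] S\N   <B
    [0,1] "from" : PP\N
    [1,4] S\PP   <B
      [1,2] "this" : N\PP
      [2,4] S\N   <
        [2,3] "on" : NP
        [3,4] "today" : (S\N)\NP
  [4,7] S\(S\N)   <
    [4,6] PP   <
      [4,5] "found" : PP\S
      [5,6] "often" : PP\(PP\S)
    [6,7] "some" : (S\(S\N))\PP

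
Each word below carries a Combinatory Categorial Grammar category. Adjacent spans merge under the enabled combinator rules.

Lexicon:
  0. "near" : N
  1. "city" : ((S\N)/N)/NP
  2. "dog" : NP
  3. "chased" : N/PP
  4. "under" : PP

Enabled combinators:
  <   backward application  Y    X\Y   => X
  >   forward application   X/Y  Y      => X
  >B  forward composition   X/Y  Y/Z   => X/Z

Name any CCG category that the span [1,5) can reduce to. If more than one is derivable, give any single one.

[0,5] S   <
  [0,1] "near" : N
  [1,5] S\N   >
    [1,3] (S\N)/N   >
      [1,2] "city" : ((S\N)/N)/NP
      [2,3] "dog" : NP
    [3,5] N   >
      [3,4] "chased" : N/PP
      [4,5] "under" : PP

S\N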